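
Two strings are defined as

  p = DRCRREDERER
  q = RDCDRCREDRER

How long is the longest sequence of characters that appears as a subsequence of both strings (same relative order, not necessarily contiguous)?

Let dp[i][j] be the LCS length of the first i characters of p and the first j characters of q. dp[i][j] = dp[i-1][j-1]+1 when the i-th and j-th characters match, else max(dp[i-1][j], dp[i][j-1]).
    ·  R  D  C  D  R  C  R  E  D  R  E  R
 ·  0  0  0  0  0  0  0  0  0  0  0  0  0
 D  0  0  1  1  1  1  1  1  1  1  1  1  1
 R  0  1  1  1  1  2  2  2  2  2  2  2  2
 C  0  1  1  2  2  2  3  3  3  3  3  3  3
 R  0  1  1  2  2  3  3  4  4  4  4  4  4
 R  0  1  1  2  2  3  3  4  4  4  5  5  5
 E  0  1  1  2  2  3  3  4  5  5  5  6  6
 D  0  1  2  2  3  3  3  4  5  6  6  6  6
 E  0  1  2  2  3  3  3  4  5  6  6  7  7
 R  0  1  2  2  3  4  4  4  5  6  7  7  8
 E  0  1  2  2  3  4  4  4  5  6  7  8  8
 R  0  1  2  2  3  4  4  5  5  6  7  8  9
dp[11][12] = 9. One LCS (by backtracking along matches): DRCREDRER.

9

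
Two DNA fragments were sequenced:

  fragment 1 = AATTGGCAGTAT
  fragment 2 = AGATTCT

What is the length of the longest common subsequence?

Pick A (fragment 1 #1, fragment 2 #1) → A (fragment 1 #2, fragment 2 #3) → T (fragment 1 #3, fragment 2 #4) → T (fragment 1 #4, fragment 2 #5) → C (fragment 1 #7, fragment 2 #6) → T (fragment 1 #12, fragment 2 #7); all 6 bases appear in both, in order. The LCS DP gives dp[12][7] = 6, so this is optimal.

6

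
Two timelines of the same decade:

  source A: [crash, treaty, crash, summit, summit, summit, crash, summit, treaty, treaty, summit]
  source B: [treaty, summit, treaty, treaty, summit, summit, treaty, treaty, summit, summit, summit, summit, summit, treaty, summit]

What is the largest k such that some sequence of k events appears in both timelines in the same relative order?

7

Taking treaty (source A #2, source B #8); then summit (source A #4, source B #10); then summit (source A #5, source B #11); then summit (source A #6, source B #12); then summit (source A #8, source B #13); then treaty (source A #10, source B #14); then summit (source A #11, source B #15) gives a common subsequence of length 7. Since dp[11][15] = 7, nothing longer is possible.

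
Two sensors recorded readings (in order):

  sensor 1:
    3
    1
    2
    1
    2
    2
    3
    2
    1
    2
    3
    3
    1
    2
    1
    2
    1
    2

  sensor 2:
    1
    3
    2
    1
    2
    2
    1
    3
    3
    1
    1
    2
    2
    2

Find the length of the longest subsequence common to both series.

Match 3 (sensor 1 #1, sensor 2 #2), 2 (sensor 1 #3, sensor 2 #3), 1 (sensor 1 #4, sensor 2 #4), 2 (sensor 1 #6, sensor 2 #5), 2 (sensor 1 #8, sensor 2 #6), 1 (sensor 1 #9, sensor 2 #7), 3 (sensor 1 #11, sensor 2 #8), 3 (sensor 1 #12, sensor 2 #9), 1 (sensor 1 #13, sensor 2 #11), 2 (sensor 1 #14, sensor 2 #12), 2 (sensor 1 #16, sensor 2 #13), 2 (sensor 1 #18, sensor 2 #14) — 12 values in the same relative order in both. Since dp[18][14] = 12, nothing longer is possible.

12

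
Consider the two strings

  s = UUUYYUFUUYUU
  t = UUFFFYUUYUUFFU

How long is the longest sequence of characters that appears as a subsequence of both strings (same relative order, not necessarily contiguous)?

Taking U (s #1, t #1); then U (s #2, t #2); then Y (s #5, t #6); then U (s #6, t #7); then U (s #8, t #8); then U (s #9, t #10); then U (s #11, t #11); then U (s #12, t #14) gives a common subsequence of length 8. dp[12][14] = 8 confirms this is the maximum.

8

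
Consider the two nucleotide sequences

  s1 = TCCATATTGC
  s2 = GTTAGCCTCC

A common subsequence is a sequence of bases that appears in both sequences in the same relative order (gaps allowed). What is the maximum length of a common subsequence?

5

One common subsequence of length 5: T (s1 #1, s2 #3) → C (s1 #2, s2 #6) → C (s1 #3, s2 #7) → T (s1 #5, s2 #8) → C (s1 #10, s2 #10). Since dp[10][10] = 5, nothing longer is possible.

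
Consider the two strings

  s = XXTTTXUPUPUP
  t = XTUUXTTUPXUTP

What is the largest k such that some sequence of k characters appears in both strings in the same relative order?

8

Taking X at s[1]=t[1], then X at s[2]=t[5], then T at s[4]=t[6], then T at s[5]=t[7], then U at s[7]=t[8], then P at s[8]=t[9], then U at s[9]=t[11], then P at s[12]=t[13] gives a common subsequence of length 8. dp[12][13] = 8 confirms this is the maximum.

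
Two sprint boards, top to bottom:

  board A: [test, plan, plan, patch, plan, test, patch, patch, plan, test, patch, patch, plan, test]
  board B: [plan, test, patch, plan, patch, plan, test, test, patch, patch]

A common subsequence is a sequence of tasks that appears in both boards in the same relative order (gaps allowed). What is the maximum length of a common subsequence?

Taking test (board A #1, board B #2), then plan (board A #3, board B #4), then patch (board A #4, board B #5), then plan (board A #5, board B #6), then test (board A #6, board B #7), then test (board A #10, board B #8), then patch (board A #11, board B #9), then patch (board A #12, board B #10) gives a common subsequence of length 8. Since dp[14][10] = 8, nothing longer is possible.

8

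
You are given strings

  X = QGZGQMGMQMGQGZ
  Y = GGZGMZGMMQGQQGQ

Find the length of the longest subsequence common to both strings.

Taking G (X #2, Y #2) → Z (X #3, Y #3) → G (X #4, Y #4) → M (X #6, Y #5) → G (X #7, Y #7) → M (X #8, Y #9) → Q (X #9, Y #10) → G (X #11, Y #11) → Q (X #12, Y #13) → G (X #13, Y #14) gives a common subsequence of length 10. dp[14][15] = 10 confirms this is the maximum.

10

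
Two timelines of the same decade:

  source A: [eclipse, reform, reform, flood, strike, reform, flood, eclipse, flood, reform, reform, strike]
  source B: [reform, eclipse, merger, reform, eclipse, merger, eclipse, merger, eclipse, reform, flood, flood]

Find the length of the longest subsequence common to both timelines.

5

Match eclipse at source A[1]=source B[2]; then reform at source A[2]=source B[4]; then reform at source A[6]=source B[10]; then flood at source A[7]=source B[11]; then flood at source A[9]=source B[12] — 5 events in the same relative order in both, and the DP table's final entry dp[12][12] is also 5, so no common subsequence is longer.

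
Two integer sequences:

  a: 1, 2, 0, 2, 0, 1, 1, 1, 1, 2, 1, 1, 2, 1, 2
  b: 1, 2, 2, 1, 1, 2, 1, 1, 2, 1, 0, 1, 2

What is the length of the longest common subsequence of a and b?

11

Taking 1 (a #1, b #1), then 2 (a #2, b #2), then 2 (a #4, b #3), then 1 (a #6, b #4), then 1 (a #7, b #5), then 1 (a #8, b #7), then 1 (a #9, b #8), then 2 (a #10, b #9), then 1 (a #11, b #10), then 1 (a #14, b #12), then 2 (a #15, b #13) gives a common subsequence of length 11. dp[15][13] = 11 confirms this is the maximum.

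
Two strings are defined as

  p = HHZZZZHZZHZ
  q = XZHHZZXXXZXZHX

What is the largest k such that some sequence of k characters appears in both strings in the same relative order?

Pick H (p #1, q #3), then H (p #2, q #4), then Z (p #3, q #5), then Z (p #4, q #6), then Z (p #5, q #10), then Z (p #6, q #12), then H (p #7, q #13); all 7 characters appear in both, in order. dp[11][14] = 7 confirms this is the maximum.

7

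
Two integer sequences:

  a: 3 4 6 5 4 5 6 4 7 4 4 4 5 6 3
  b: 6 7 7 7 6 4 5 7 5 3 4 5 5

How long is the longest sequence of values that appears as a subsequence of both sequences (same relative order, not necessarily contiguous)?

6

Taking 6 at a[3]=b[5] → 4 at a[5]=b[6] → 5 at a[6]=b[7] → 7 at a[9]=b[8] → 4 at a[10]=b[11] → 5 at a[13]=b[13] gives a common subsequence of length 6. The LCS DP gives dp[15][13] = 6, so this is optimal.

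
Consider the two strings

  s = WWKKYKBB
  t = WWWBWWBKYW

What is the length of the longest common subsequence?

4

Pick W at s[1]=t[5]; then W at s[2]=t[6]; then K at s[4]=t[8]; then Y at s[5]=t[9]; all 4 characters appear in both, in order, and the DP table's final entry dp[8][10] is also 4, so no common subsequence is longer.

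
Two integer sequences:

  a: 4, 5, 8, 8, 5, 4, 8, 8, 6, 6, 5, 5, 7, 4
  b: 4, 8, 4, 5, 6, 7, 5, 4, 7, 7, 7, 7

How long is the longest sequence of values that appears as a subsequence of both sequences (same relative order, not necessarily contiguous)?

Taking 4 [1,1] → 8 [3,2] → 5 [5,4] → 6 [9,5] → 5 [11,7] → 7 [13,12] gives a common subsequence of length 6. dp[14][12] = 6 confirms this is the maximum.

6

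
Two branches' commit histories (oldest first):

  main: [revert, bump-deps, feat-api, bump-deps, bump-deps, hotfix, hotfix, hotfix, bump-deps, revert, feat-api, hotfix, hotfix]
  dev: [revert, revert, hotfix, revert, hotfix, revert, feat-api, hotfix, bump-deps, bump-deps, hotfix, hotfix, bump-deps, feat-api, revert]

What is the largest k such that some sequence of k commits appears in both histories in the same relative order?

Pick revert [1,6] → feat-api [3,7] → bump-deps [4,9] → bump-deps [5,10] → hotfix [7,11] → hotfix [8,12] → bump-deps [9,13] → revert [10,15]; all 8 commits appear in both, in order, and the DP table's final entry dp[13][15] is also 8, so no common subsequence is longer.

8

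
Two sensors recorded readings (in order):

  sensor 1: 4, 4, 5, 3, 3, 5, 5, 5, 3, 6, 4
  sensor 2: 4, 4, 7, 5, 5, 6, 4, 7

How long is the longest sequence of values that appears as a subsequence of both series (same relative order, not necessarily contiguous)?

6

Taking 4 [1,1] → 4 [2,2] → 5 [7,4] → 5 [8,5] → 6 [10,6] → 4 [11,7] gives a common subsequence of length 6. Since dp[11][8] = 6, nothing longer is possible.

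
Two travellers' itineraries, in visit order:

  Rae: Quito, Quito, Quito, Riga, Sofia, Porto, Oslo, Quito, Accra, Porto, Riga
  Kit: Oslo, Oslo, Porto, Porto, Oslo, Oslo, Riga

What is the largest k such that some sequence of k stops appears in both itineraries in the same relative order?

Match Porto [6,4]; then Oslo [7,6]; then Riga [11,7] — 3 stops in the same relative order in both. dp[11][7] = 3 confirms this is the maximum.

3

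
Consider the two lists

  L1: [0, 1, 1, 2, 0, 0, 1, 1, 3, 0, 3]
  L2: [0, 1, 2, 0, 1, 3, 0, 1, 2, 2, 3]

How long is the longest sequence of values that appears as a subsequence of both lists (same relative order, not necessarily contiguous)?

Pick 0 [1,1]; then 1 [3,2]; then 2 [4,3]; then 0 [6,4]; then 1 [8,5]; then 3 [9,6]; then 0 [10,7]; then 3 [11,11]; all 8 values appear in both, in order. Since dp[11][11] = 8, nothing longer is possible.

8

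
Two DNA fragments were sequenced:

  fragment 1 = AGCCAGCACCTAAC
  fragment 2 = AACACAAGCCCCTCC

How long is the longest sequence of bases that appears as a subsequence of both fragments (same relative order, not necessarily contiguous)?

One common subsequence of length 10: A (fragment 1 #1, fragment 2 #2), then C (fragment 1 #3, fragment 2 #3), then C (fragment 1 #4, fragment 2 #5), then A (fragment 1 #5, fragment 2 #7), then G (fragment 1 #6, fragment 2 #8), then C (fragment 1 #7, fragment 2 #10), then C (fragment 1 #9, fragment 2 #11), then C (fragment 1 #10, fragment 2 #12), then T (fragment 1 #11, fragment 2 #13), then C (fragment 1 #14, fragment 2 #15). dp[14][15] = 10 confirms this is the maximum.

10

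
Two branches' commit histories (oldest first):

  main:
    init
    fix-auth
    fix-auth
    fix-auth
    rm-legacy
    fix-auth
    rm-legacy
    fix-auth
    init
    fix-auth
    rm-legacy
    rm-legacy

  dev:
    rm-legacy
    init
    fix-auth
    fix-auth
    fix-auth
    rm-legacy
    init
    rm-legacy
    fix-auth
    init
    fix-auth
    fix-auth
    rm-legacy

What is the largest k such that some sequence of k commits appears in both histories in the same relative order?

Taking init (main #1, dev #2); then fix-auth (main #2, dev #3); then fix-auth (main #3, dev #4); then fix-auth (main #4, dev #5); then rm-legacy (main #5, dev #6); then rm-legacy (main #7, dev #8); then fix-auth (main #8, dev #9); then init (main #9, dev #10); then fix-auth (main #10, dev #12); then rm-legacy (main #12, dev #13) gives a common subsequence of length 10. dp[12][13] = 10 confirms this is the maximum.

10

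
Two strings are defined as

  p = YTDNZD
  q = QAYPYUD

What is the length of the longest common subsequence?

Let dp[i][j] be the LCS length of the first i characters of p and the first j characters of q. dp[i][j] = dp[i-1][j-1]+1 when the i-th and j-th characters match, else max(dp[i-1][j], dp[i][j-1]).
    ·  Q  A  Y  P  Y  U  D
 ·  0  0  0  0  0  0  0  0
 Y  0  0  0  1  1  1  1  1
 T  0  0  0  1  1  1  1  1
 D  0  0  0  1  1  1  1  2
 N  0  0  0  1  1  1  1  2
 Z  0  0  0  1  1  1  1  2
 D  0  0  0  1  1  1  1  2
dp[6][7] = 2. One LCS (by backtracking along matches): YD.

2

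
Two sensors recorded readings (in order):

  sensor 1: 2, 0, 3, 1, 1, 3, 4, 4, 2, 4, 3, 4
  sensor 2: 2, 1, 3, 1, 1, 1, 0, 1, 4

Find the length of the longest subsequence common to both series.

5

One common subsequence of length 5: 2 at sensor 1[1]=sensor 2[1], then 3 at sensor 1[3]=sensor 2[3], then 1 at sensor 1[4]=sensor 2[6], then 1 at sensor 1[5]=sensor 2[8], then 4 at sensor 1[12]=sensor 2[9]. Since dp[12][9] = 5, nothing longer is possible.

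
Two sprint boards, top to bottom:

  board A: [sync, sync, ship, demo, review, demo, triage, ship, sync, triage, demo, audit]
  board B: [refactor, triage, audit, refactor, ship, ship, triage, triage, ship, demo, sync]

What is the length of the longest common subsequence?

Match ship [3,6], then triage [7,8], then ship [8,9], then sync [9,11] — 4 tasks in the same relative order in both, and the DP table's final entry dp[12][11] is also 4, so no common subsequence is longer.

4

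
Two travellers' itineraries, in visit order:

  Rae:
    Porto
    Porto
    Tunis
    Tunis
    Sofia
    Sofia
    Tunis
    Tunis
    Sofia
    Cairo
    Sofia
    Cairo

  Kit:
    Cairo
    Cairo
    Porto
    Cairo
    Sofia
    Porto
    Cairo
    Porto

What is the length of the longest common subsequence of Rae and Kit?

4

Pick Porto [2,3] → Cairo [10,4] → Sofia [11,5] → Cairo [12,7]; all 4 stops appear in both, in order. Since dp[12][8] = 4, nothing longer is possible.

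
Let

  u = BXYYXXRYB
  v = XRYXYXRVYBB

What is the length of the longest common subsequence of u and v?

7

Taking X at u[2]=v[1], Y at u[3]=v[3], Y at u[4]=v[5], X at u[6]=v[6], R at u[7]=v[7], Y at u[8]=v[9], B at u[9]=v[11] gives a common subsequence of length 7. Since dp[9][11] = 7, nothing longer is possible.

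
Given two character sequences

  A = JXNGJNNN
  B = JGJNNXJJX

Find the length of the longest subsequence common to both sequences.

5

Taking J at A[1]=B[1]; then G at A[4]=B[2]; then J at A[5]=B[3]; then N at A[6]=B[4]; then N at A[7]=B[5] gives a common subsequence of length 5. Since dp[8][9] = 5, nothing longer is possible.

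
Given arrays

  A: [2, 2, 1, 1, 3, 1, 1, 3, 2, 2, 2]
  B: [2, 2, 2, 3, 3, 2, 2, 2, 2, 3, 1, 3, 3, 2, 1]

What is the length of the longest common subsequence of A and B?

Pick 2 [1,2], then 2 [2,3], then 3 [5,4], then 3 [8,5], then 2 [9,8], then 2 [10,9], then 2 [11,14]; all 7 values appear in both, in order, and the DP table's final entry dp[11][15] is also 7, so no common subsequence is longer.

7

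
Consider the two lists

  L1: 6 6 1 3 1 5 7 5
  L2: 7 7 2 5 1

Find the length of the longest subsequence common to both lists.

2

Let dp[i][j] be the LCS length of the first i values of L1 and the first j values of L2. dp[i][j] = dp[i-1][j-1]+1 when the i-th and j-th values match, else max(dp[i-1][j], dp[i][j-1]).
    ·  7  7  2  5  1
 ·  0  0  0  0  0  0
 6  0  0  0  0  0  0
 6  0  0  0  0  0  0
 1  0  0  0  0  0  1
 3  0  0  0  0  0  1
 1  0  0  0  0  0  1
 5  0  0  0  0  1  1
 7  0  1  1  1  1  1
 5  0  1  1  1  2  2
dp[8][5] = 2. One LCS (by backtracking along matches): 7, 5.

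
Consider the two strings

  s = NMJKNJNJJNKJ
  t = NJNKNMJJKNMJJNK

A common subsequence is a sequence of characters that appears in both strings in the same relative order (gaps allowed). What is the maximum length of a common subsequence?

10

Taking N (s #1, t #1), J (s #3, t #2), K (s #4, t #4), N (s #5, t #5), J (s #6, t #8), N (s #7, t #10), J (s #8, t #12), J (s #9, t #13), N (s #10, t #14), K (s #11, t #15) gives a common subsequence of length 10. dp[12][15] = 10 confirms this is the maximum.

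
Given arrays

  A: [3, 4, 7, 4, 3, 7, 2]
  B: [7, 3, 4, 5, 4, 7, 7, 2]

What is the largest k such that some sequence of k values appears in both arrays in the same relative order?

Let dp[i][j] be the LCS length of the first i values of A and the first j values of B. dp[i][j] = dp[i-1][j-1]+1 when the i-th and j-th values match, else max(dp[i-1][j], dp[i][j-1]).
    ·  7  3  4  5  4  7  7  2
 ·  0  0  0  0  0  0  0  0  0
 3  0  0  1  1  1  1  1  1  1
 4  0  0  1  2  2  2  2  2  2
 7  0  1  1  2  2  2  3  3  3
 4  0  1  1  2  2  3  3  3  3
 3  0  1  2  2  2  3  3  3  3
 7  0  1  2  2  2  3  4  4  4
 2  0  1  2  2  2  3  4  4  5
dp[7][8] = 5. One LCS (by backtracking along matches): 3, 4, 7, 7, 2.

5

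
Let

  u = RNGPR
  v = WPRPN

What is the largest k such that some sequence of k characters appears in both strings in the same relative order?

2

Let dp[i][j] be the LCS length of the first i characters of u and the first j characters of v. dp[i][j] = dp[i-1][j-1]+1 when the i-th and j-th characters match, else max(dp[i-1][j], dp[i][j-1]).
    ·  W  P  R  P  N
 ·  0  0  0  0  0  0
 R  0  0  0  1  1  1
 N  0  0  0  1  1  2
 G  0  0  0  1  1  2
 P  0  0  1  1  2  2
 R  0  0  1  2  2  2
dp[5][5] = 2. One LCS (by backtracking along matches): RN.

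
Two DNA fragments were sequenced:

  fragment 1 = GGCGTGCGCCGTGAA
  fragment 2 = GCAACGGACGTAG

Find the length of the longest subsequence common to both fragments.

8

Pick G (fragment 1 #1, fragment 2 #1), C (fragment 1 #3, fragment 2 #5), G (fragment 1 #4, fragment 2 #6), G (fragment 1 #6, fragment 2 #7), C (fragment 1 #10, fragment 2 #9), G (fragment 1 #11, fragment 2 #10), T (fragment 1 #12, fragment 2 #11), G (fragment 1 #13, fragment 2 #13); all 8 bases appear in both, in order. The LCS DP gives dp[15][13] = 8, so this is optimal.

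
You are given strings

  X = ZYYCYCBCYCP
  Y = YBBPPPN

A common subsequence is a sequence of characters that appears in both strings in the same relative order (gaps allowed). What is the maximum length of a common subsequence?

3

Let dp[i][j] be the LCS length of the first i characters of X and the first j characters of Y. dp[i][j] = dp[i-1][j-1]+1 when the i-th and j-th characters match, else max(dp[i-1][j], dp[i][j-1]).
    ·  Y  B  B  P  P  P  N
 ·  0  0  0  0  0  0  0  0
 Z  0  0  0  0  0  0  0  0
 Y  0  1  1  1  1  1  1  1
 Y  0  1  1  1  1  1  1  1
 C  0  1  1  1  1  1  1  1
 Y  0  1  1  1  1  1  1  1
 C  0  1  1  1  1  1  1  1
 B  0  1  2  2  2  2  2  2
 C  0  1  2  2  2  2  2  2
 Y  0  1  2  2  2  2  2  2
 C  0  1  2  2  2  2  2  2
 P  0  1  2  2  3  3  3  3
dp[11][7] = 3. One LCS (by backtracking along matches): YBP.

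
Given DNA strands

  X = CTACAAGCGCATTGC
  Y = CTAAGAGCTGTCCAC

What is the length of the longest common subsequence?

Pick C [1,1], T [2,2], A [3,3], A [5,4], A [6,6], G [7,7], C [8,8], G [9,10], C [10,13], A [11,14], C [15,15]; all 11 bases appear in both, in order. The LCS DP gives dp[15][15] = 11, so this is optimal.

11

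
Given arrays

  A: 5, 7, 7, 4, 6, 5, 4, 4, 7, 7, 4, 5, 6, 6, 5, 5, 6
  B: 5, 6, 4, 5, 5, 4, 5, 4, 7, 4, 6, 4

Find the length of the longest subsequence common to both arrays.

One common subsequence of length 8: 5 [1,1], 4 [4,3], 5 [6,5], 4 [7,6], 4 [8,8], 7 [10,9], 4 [11,10], 6 [13,11]. The LCS DP gives dp[17][12] = 8, so this is optimal.

8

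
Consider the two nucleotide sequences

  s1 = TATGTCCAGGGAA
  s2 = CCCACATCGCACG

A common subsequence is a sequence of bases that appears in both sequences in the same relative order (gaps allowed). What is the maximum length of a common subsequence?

6

Taking A [2,6], then T [3,7], then G [4,9], then C [6,10], then C [7,12], then G [11,13] gives a common subsequence of length 6, and the DP table's final entry dp[13][13] is also 6, so no common subsequence is longer.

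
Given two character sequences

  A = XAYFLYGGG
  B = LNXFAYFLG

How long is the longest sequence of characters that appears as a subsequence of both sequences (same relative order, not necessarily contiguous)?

Let dp[i][j] be the LCS length of the first i characters of A and the first j characters of B. dp[i][j] = dp[i-1][j-1]+1 when the i-th and j-th characters match, else max(dp[i-1][j], dp[i][j-1]).
    ·  L  N  X  F  A  Y  F  L  G
 ·  0  0  0  0  0  0  0  0  0  0
 X  0  0  0  1  1  1  1  1  1  1
 A  0  0  0  1  1  2  2  2  2  2
 Y  0  0  0  1  1  2  3  3  3  3
 F  0  0  0  1  2  2  3  4  4  4
 L  0  1  1  1  2  2  3  4  5  5
 Y  0  1  1  1  2  2  3  4  5  5
 G  0  1  1  1  2  2  3  4  5  6
 G  0  1  1  1  2  2  3  4  5  6
 G  0  1  1  1  2  2  3  4  5  6
dp[9][9] = 6. One LCS (by backtracking along matches): XAYFLG.

6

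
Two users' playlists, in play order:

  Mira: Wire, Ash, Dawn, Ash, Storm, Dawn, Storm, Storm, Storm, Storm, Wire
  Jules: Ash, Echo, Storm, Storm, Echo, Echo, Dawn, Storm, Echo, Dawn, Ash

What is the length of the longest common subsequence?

4

Taking Ash (Mira #2, Jules #1), then Dawn (Mira #3, Jules #7), then Storm (Mira #5, Jules #8), then Dawn (Mira #6, Jules #10) gives a common subsequence of length 4. Since dp[11][11] = 4, nothing longer is possible.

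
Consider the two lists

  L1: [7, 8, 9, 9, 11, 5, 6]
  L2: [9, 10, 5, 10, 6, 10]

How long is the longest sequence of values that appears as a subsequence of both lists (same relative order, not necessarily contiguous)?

3

One common subsequence of length 3: 9 (L1 #3, L2 #1); then 5 (L1 #6, L2 #3); then 6 (L1 #7, L2 #5). The LCS DP gives dp[7][6] = 3, so this is optimal.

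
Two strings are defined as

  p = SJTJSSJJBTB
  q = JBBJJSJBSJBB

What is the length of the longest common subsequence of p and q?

7

Pick J [2,4]; then J [4,5]; then S [5,6]; then S [6,9]; then J [8,10]; then B [9,11]; then B [11,12]; all 7 characters appear in both, in order. dp[11][12] = 7 confirms this is the maximum.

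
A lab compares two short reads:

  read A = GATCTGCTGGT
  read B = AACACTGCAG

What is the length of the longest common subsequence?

Match A (read A #2, read B #4); then C (read A #4, read B #5); then T (read A #5, read B #6); then G (read A #6, read B #7); then C (read A #7, read B #8); then G (read A #10, read B #10) — 6 bases in the same relative order in both. dp[11][10] = 6 confirms this is the maximum.

6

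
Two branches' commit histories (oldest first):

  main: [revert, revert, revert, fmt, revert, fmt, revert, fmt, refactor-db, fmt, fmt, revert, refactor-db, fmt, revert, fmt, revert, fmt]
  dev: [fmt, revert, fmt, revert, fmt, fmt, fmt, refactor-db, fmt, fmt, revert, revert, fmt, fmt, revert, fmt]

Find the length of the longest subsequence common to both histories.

Pick revert (main #1, dev #2), revert (main #3, dev #4), fmt (main #4, dev #5), fmt (main #6, dev #6), fmt (main #8, dev #7), refactor-db (main #9, dev #8), fmt (main #10, dev #9), fmt (main #11, dev #10), revert (main #12, dev #12), fmt (main #14, dev #13), fmt (main #16, dev #14), revert (main #17, dev #15), fmt (main #18, dev #16); all 13 commits appear in both, in order. Since dp[18][16] = 13, nothing longer is possible.

13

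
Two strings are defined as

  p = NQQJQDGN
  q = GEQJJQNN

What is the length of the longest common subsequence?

4

Let dp[i][j] be the LCS length of the first i characters of p and the first j characters of q. dp[i][j] = dp[i-1][j-1]+1 when the i-th and j-th characters match, else max(dp[i-1][j], dp[i][j-1]).
    ·  G  E  Q  J  J  Q  N  N
 ·  0  0  0  0  0  0  0  0  0
 N  0  0  0  0  0  0  0  1  1
 Q  0  0  0  1  1  1  1  1  1
 Q  0  0  0  1  1  1  2  2  2
 J  0  0  0  1  2  2  2  2  2
 Q  0  0  0  1  2  2  3  3  3
 D  0  0  0  1  2  2  3  3  3
 G  0  1  1  1  2  2  3  3  3
 N  0  1  1  1  2  2  3  4  4
dp[8][8] = 4. One LCS (by backtracking along matches): QJQN.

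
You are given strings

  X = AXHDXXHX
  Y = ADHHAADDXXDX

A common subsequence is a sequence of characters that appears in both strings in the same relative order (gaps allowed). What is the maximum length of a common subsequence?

One common subsequence of length 6: A [1,1], then H [3,4], then D [4,8], then X [5,9], then X [6,10], then X [8,12]. dp[8][12] = 6 confirms this is the maximum.

6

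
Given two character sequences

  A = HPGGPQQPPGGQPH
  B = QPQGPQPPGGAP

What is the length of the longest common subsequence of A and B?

9

Taking P at A[2]=B[2]; then G at A[4]=B[4]; then P at A[5]=B[5]; then Q at A[7]=B[6]; then P at A[8]=B[7]; then P at A[9]=B[8]; then G at A[10]=B[9]; then G at A[11]=B[10]; then P at A[13]=B[12] gives a common subsequence of length 9. The LCS DP gives dp[14][12] = 9, so this is optimal.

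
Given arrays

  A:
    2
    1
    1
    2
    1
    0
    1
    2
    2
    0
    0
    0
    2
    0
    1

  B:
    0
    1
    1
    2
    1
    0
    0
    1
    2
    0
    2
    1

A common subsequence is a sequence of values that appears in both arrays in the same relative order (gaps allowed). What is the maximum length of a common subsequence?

Pick 1 at A[2]=B[2]; then 1 at A[3]=B[3]; then 2 at A[4]=B[4]; then 1 at A[5]=B[5]; then 0 at A[6]=B[7]; then 1 at A[7]=B[8]; then 2 at A[9]=B[9]; then 0 at A[12]=B[10]; then 2 at A[13]=B[11]; then 1 at A[15]=B[12]; all 10 values appear in both, in order. dp[15][12] = 10 confirms this is the maximum.

10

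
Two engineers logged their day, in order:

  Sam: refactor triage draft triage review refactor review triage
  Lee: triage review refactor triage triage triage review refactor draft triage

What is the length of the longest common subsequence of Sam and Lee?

Taking refactor [1,3], triage [2,5], triage [4,6], review [5,7], refactor [6,8], triage [8,10] gives a common subsequence of length 6. dp[8][10] = 6 confirms this is the maximum.

6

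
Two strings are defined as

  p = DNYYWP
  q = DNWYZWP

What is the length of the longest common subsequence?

Let dp[i][j] be the LCS length of the first i characters of p and the first j characters of q. dp[i][j] = dp[i-1][j-1]+1 when the i-th and j-th characters match, else max(dp[i-1][j], dp[i][j-1]).
    ·  D  N  W  Y  Z  W  P
 ·  0  0  0  0  0  0  0  0
 D  0  1  1  1  1  1  1  1
 N  0  1  2  2  2  2  2  2
 Y  0  1  2  2  3  3  3  3
 Y  0  1  2  2  3  3  3  3
 W  0  1  2  3  3  3  4  4
 P  0  1  2  3  3  3  4  5
dp[6][7] = 5. One LCS (by backtracking along matches): DNYWP.

5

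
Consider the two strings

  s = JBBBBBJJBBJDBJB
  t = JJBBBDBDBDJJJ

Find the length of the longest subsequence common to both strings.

9

Taking J (s #1, t #2), then B (s #2, t #3), then B (s #3, t #4), then B (s #4, t #5), then B (s #5, t #7), then B (s #6, t #9), then J (s #8, t #11), then J (s #11, t #12), then J (s #14, t #13) gives a common subsequence of length 9. Since dp[15][13] = 9, nothing longer is possible.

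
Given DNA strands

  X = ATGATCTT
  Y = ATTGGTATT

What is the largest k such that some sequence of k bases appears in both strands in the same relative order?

6

Taking A at X[1]=Y[1], T at X[2]=Y[3], G at X[3]=Y[5], A at X[4]=Y[7], T at X[7]=Y[8], T at X[8]=Y[9] gives a common subsequence of length 6. Since dp[8][9] = 6, nothing longer is possible.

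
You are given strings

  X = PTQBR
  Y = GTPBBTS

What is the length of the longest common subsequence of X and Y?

2

Let dp[i][j] be the LCS length of the first i characters of X and the first j characters of Y. dp[i][j] = dp[i-1][j-1]+1 when the i-th and j-th characters match, else max(dp[i-1][j], dp[i][j-1]).
    ·  G  T  P  B  B  T  S
 ·  0  0  0  0  0  0  0  0
 P  0  0  0  1  1  1  1  1
 T  0  0  1  1  1  1  2  2
 Q  0  0  1  1  1  1  2  2
 B  0  0  1  1  2  2  2  2
 R  0  0  1  1  2  2  2  2
dp[5][7] = 2. One LCS (by backtracking along matches): PT.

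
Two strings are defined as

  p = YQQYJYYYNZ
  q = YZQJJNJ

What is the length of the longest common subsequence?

One common subsequence of length 4: Y at p[1]=q[1]; then Q at p[2]=q[3]; then J at p[5]=q[5]; then N at p[9]=q[6]. The LCS DP gives dp[10][7] = 4, so this is optimal.

4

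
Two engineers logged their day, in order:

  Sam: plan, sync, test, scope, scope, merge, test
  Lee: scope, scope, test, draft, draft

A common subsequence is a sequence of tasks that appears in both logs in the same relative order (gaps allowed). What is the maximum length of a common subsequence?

3

Pick scope (Sam #4, Lee #1), scope (Sam #5, Lee #2), test (Sam #7, Lee #3); all 3 tasks appear in both, in order, and the DP table's final entry dp[7][5] is also 3, so no common subsequence is longer.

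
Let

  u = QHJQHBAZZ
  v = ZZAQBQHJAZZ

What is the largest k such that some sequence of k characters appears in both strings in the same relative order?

Let dp[i][j] be the LCS length of the first i characters of u and the first j characters of v. dp[i][j] = dp[i-1][j-1]+1 when the i-th and j-th characters match, else max(dp[i-1][j], dp[i][j-1]).
    ·  Z  Z  A  Q  B  Q  H  J  A  Z  Z
 ·  0  0  0  0  0  0  0  0  0  0  0  0
 Q  0  0  0  0  1  1  1  1  1  1  1  1
 H  0  0  0  0  1  1  1  2  2  2  2  2
 J  0  0  0  0  1  1  1  2  3  3  3  3
 Q  0  0  0  0  1  1  2  2  3  3  3  3
 H  0  0  0  0  1  1  2  3  3  3  3  3
 B  0  0  0  0  1  2  2  3  3  3  3  3
 A  0  0  0  1  1  2  2  3  3  4  4  4
 Z  0  1  1  1  1  2  2  3  3  4  5  5
 Z  0  1  2  2  2  2  2  3  3  4  5  6
dp[9][11] = 6. One LCS (by backtracking along matches): QHJAZZ.

6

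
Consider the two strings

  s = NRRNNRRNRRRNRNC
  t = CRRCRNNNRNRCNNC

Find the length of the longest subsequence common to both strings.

Pick R (s #2, t #3) → R (s #3, t #5) → N (s #4, t #7) → N (s #5, t #8) → R (s #7, t #9) → N (s #8, t #10) → R (s #9, t #11) → N (s #12, t #13) → N (s #14, t #14) → C (s #15, t #15); all 10 characters appear in both, in order, and the DP table's final entry dp[15][15] is also 10, so no common subsequence is longer.

10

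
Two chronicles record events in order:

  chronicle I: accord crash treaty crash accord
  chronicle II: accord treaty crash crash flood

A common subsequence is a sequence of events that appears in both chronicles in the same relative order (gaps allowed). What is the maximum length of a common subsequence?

3

Match accord [1,1], crash [2,3], crash [4,4] — 3 events in the same relative order in both. The LCS DP gives dp[5][5] = 3, so this is optimal.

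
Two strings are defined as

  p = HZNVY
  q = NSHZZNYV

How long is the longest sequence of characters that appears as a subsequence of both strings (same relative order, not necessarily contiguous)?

4

Taking H (p #1, q #3), Z (p #2, q #5), N (p #3, q #6), V (p #4, q #8) gives a common subsequence of length 4. Since dp[5][8] = 4, nothing longer is possible.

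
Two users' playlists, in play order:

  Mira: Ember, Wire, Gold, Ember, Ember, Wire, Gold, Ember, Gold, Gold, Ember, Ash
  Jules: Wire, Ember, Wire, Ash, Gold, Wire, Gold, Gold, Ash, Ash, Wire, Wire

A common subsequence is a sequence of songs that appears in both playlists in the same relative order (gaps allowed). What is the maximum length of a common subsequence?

7

Taking Ember (Mira #1, Jules #2); then Wire (Mira #2, Jules #3); then Gold (Mira #3, Jules #5); then Wire (Mira #6, Jules #6); then Gold (Mira #7, Jules #7); then Gold (Mira #9, Jules #8); then Ash (Mira #12, Jules #10) gives a common subsequence of length 7, and the DP table's final entry dp[12][12] is also 7, so no common subsequence is longer.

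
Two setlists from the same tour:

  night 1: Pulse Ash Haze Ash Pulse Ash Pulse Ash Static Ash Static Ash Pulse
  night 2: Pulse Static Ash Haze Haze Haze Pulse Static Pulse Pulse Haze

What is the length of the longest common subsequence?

6

Pick Pulse [1,1]; then Ash [2,3]; then Haze [3,6]; then Pulse [5,7]; then Pulse [7,9]; then Pulse [13,10]; all 6 songs appear in both, in order. The LCS DP gives dp[13][11] = 6, so this is optimal.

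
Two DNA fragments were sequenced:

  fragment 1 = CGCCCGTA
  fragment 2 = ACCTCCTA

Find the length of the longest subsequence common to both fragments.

6

Let dp[i][j] be the LCS length of the first i bases of fragment 1 and the first j bases of fragment 2. dp[i][j] = dp[i-1][j-1]+1 when the i-th and j-th bases match, else max(dp[i-1][j], dp[i][j-1]).
    ·  A  C  C  T  C  C  T  A
 ·  0  0  0  0  0  0  0  0  0
 C  0  0  1  1  1  1  1  1  1
 G  0  0  1  1  1  1  1  1  1
 C  0  0  1  2  2  2  2  2  2
 C  0  0  1  2  2  3  3  3  3
 C  0  0  1  2  2  3  4  4  4
 G  0  0  1  2  2  3  4  4  4
 T  0  0  1  2  3  3  4  5  5
 A  0  1  1  2  3  3  4  5  6
dp[8][8] = 6. One LCS (by backtracking along matches): CCCCTA.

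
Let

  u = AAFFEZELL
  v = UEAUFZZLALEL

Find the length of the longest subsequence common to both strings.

Pick A at u[1]=v[3]; then F at u[3]=v[5]; then Z at u[6]=v[7]; then E at u[7]=v[11]; then L at u[9]=v[12]; all 5 characters appear in both, in order, and the DP table's final entry dp[9][12] is also 5, so no common subsequence is longer.

5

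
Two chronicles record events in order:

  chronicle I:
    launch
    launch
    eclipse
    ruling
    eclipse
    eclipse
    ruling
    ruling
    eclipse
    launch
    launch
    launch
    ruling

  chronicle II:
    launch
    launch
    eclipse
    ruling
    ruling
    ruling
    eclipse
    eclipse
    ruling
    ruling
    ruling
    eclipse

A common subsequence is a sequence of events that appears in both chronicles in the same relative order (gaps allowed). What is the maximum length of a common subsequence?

9

Pick launch (chronicle I #1, chronicle II #1), launch (chronicle I #2, chronicle II #2), eclipse (chronicle I #3, chronicle II #3), ruling (chronicle I #4, chronicle II #6), eclipse (chronicle I #5, chronicle II #7), eclipse (chronicle I #6, chronicle II #8), ruling (chronicle I #7, chronicle II #10), ruling (chronicle I #8, chronicle II #11), eclipse (chronicle I #9, chronicle II #12); all 9 events appear in both, in order. dp[13][12] = 9 confirms this is the maximum.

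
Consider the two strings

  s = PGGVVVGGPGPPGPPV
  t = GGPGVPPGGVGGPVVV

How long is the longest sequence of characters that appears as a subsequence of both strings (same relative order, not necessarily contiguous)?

Pick P (s #1, t #3) → G (s #3, t #4) → V (s #4, t #5) → G (s #7, t #8) → G (s #8, t #9) → G (s #10, t #11) → G (s #13, t #12) → P (s #14, t #13) → V (s #16, t #16); all 9 characters appear in both, in order. Since dp[16][16] = 9, nothing longer is possible.

9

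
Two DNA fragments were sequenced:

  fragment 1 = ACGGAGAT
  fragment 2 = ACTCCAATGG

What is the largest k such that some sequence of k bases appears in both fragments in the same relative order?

5

Let dp[i][j] be the LCS length of the first i bases of fragment 1 and the first j bases of fragment 2. dp[i][j] = dp[i-1][j-1]+1 when the i-th and j-th bases match, else max(dp[i-1][j], dp[i][j-1]).
    ·  A  C  T  C  C  A  A  T  G  G
 ·  0  0  0  0  0  0  0  0  0  0  0
 A  0  1  1  1  1  1  1  1  1  1  1
 C  0  1  2  2  2  2  2  2  2  2  2
 G  0  1  2  2  2  2  2  2  2  3  3
 G  0  1  2  2  2  2  2  2  2  3  4
 A  0  1  2  2  2  2  3  3  3  3  4
 G  0  1  2  2  2  2  3  3  3  4  4
 A  0  1  2  2  2  2  3  4  4  4  4
 T  0  1  2  3  3  3  3  4  5  5  5
dp[8][10] = 5. One LCS (by backtracking along matches): ACAAT.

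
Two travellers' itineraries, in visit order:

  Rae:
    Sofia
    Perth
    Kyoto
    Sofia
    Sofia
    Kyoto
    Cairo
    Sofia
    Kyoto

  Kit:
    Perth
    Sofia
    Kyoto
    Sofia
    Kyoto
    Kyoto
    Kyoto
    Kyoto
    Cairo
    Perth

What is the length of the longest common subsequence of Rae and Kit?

Taking Sofia [1,2], then Kyoto [3,3], then Sofia [4,4], then Kyoto [6,8], then Cairo [7,9] gives a common subsequence of length 5. The LCS DP gives dp[9][10] = 5, so this is optimal.

5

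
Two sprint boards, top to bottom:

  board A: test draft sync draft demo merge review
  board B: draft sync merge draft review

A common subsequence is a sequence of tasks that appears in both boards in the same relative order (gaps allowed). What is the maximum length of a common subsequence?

4

Match draft at board A[2]=board B[1]; then sync at board A[3]=board B[2]; then draft at board A[4]=board B[4]; then review at board A[7]=board B[5] — 4 tasks in the same relative order in both, and the DP table's final entry dp[7][5] is also 4, so no common subsequence is longer.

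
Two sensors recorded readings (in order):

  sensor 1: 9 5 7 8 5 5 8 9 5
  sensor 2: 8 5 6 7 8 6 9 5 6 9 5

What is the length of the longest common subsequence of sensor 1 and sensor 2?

6

Taking 5 at sensor 1[2]=sensor 2[2] → 7 at sensor 1[3]=sensor 2[4] → 8 at sensor 1[4]=sensor 2[5] → 5 at sensor 1[5]=sensor 2[8] → 9 at sensor 1[8]=sensor 2[10] → 5 at sensor 1[9]=sensor 2[11] gives a common subsequence of length 6. Since dp[9][11] = 6, nothing longer is possible.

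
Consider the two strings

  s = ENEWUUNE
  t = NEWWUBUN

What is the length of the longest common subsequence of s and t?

Let dp[i][j] be the LCS length of the first i characters of s and the first j characters of t. dp[i][j] = dp[i-1][j-1]+1 when the i-th and j-th characters match, else max(dp[i-1][j], dp[i][j-1]).
    ·  N  E  W  W  U  B  U  N
 ·  0  0  0  0  0  0  0  0  0
 E  0  0  1  1  1  1  1  1  1
 N  0  1  1  1  1  1  1  1  2
 E  0  1  2  2  2  2  2  2  2
 W  0  1  2  3  3  3  3  3  3
 U  0  1  2  3  3  4  4  4  4
 U  0  1  2  3  3  4  4  5  5
 N  0  1  2  3  3  4  4  5  6
 E  0  1  2  3  3  4  4  5  6
dp[8][8] = 6. One LCS (by backtracking along matches): NEWUUN.

6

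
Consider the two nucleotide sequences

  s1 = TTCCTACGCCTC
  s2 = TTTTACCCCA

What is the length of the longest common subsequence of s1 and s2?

8

Pick T [1,2] → T [2,3] → T [5,4] → A [6,5] → C [7,6] → C [9,7] → C [10,8] → C [12,9]; all 8 bases appear in both, in order. Since dp[12][10] = 8, nothing longer is possible.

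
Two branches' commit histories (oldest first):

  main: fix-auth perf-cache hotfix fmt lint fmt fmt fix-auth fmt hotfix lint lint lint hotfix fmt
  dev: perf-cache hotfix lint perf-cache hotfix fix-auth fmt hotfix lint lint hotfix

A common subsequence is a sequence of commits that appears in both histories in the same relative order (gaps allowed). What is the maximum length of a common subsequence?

9

Taking perf-cache [2,1], then hotfix [3,2], then lint [5,3], then fix-auth [8,6], then fmt [9,7], then hotfix [10,8], then lint [12,9], then lint [13,10], then hotfix [14,11] gives a common subsequence of length 9. dp[15][11] = 9 confirms this is the maximum.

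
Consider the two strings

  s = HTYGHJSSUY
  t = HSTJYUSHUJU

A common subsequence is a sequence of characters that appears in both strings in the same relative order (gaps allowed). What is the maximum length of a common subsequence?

Taking H at s[1]=t[1], T at s[2]=t[3], Y at s[3]=t[5], H at s[5]=t[8], J at s[6]=t[10], U at s[9]=t[11] gives a common subsequence of length 6, and the DP table's final entry dp[10][11] is also 6, so no common subsequence is longer.

6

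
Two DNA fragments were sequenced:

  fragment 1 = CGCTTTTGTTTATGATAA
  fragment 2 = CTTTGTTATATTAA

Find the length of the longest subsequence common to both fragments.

One common subsequence of length 13: C [3,1]; then T [5,2]; then T [6,3]; then T [7,4]; then G [8,5]; then T [9,6]; then T [10,7]; then T [11,9]; then A [12,10]; then T [13,11]; then T [16,12]; then A [17,13]; then A [18,14], and the DP table's final entry dp[18][14] is also 13, so no common subsequence is longer.

13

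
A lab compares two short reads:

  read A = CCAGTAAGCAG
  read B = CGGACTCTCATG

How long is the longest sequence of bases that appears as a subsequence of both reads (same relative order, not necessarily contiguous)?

Let dp[i][j] be the LCS length of the first i bases of read A and the first j bases of read B. dp[i][j] = dp[i-1][j-1]+1 when the i-th and j-th bases match, else max(dp[i-1][j], dp[i][j-1]).
    ·  C  G  G  A  C  T  C  T  C  A  T  G
 ·  0  0  0  0  0  0  0  0  0  0  0  0  0
 C  0  1  1  1  1  1  1  1  1  1  1  1  1
 C  0  1  1  1  1  2  2  2  2  2  2  2  2
 A  0  1  1  1  2  2  2  2  2  2  3  3  3
 G  0  1  2  2  2  2  2  2  2  2  3  3  4
 T  0  1  2  2  2  2  3  3  3  3  3  4  4
 A  0  1  2  2  3  3  3  3  3  3  4  4  4
 A  0  1  2  2  3  3  3  3  3  3  4  4  4
 G  0  1  2  3  3  3  3  3  3  3  4  4  5
 C  0  1  2  3  3  4  4  4  4  4  4  4  5
 A  0  1  2  3  4  4  4  4  4  4  5  5  5
 G  0  1  2  3  4  4  4  4  4  4  5  5  6
dp[11][12] = 6. One LCS (by backtracking along matches): CCTCAG.

6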